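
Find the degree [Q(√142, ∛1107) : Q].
[Q(√142, ∛1107) : Q] = 6

Let L = Q(√142, ∛1107). Since Q(√142) ⊂ L and [Q(√142):Q] = 2, the tower law gives 2 | [L:Q]. Likewise Q(∛1107) ⊂ L with [Q(∛1107):Q] = 3 (because 1107 is not a perfect cube), so 3 | [L:Q]. As gcd(2,3) = 1, [L:Q] is divisible by 6. Conversely L is generated over Q by √142 and ∛1107, so [L:Q] ≤ 2·3 = 6. Therefore [Q(√142, ∛1107) : Q] = 6.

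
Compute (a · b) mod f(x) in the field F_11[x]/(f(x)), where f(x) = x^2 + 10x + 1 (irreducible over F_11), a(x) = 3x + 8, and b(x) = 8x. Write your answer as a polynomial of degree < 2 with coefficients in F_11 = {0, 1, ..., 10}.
a · b ≡ 9 (mod f(x))

Multiply in F_11[x]: a(x)·b(x) = (3x + 8)·(8x) = 2x^2 + 9x. This has degree ≥ 2, so divide by f(x) over F_11: 2x^2 + 9x = (2)·(x^2 + 10x + 1) + (9). Hence a·b ≡ 9 (mod f). (F_11[x]/(f) is a field with 11^2 = 121 elements since f is irreducible of degree 2.)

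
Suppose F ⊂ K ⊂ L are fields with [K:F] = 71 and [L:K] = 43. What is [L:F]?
[L:F] = 3053

The tower law says that for any tower of field extensions F ⊂ K ⊂ L with finite degrees, [L:F] = [L:K] · [K:F]. Here this gives [L:F] = 43 · 71 = 3053.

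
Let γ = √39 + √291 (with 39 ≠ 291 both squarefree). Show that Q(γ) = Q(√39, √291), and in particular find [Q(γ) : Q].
[Q(γ) : Q] = 4 (equivalently, Q(γ) = Q(√39, √291))

Obviously Q(γ) ⊆ Q(√39, √291), and [Q(√39, √291):Q] = 4 (since 39, 291 are distinct squarefree integers > 1 with 11349 not a perfect square). To show equality we compute the minimal polynomial of γ. From γ = √39 + √291: γ^2 = 39 + 2√(11349) + 291 = 330 + 2√(11349), so γ^2 - 330 = 2√(11349); squaring, (γ^2 - 330)^2 = 4·11349, i.e. γ^4 - 660γ^2 + 108900 - 45396 = 0, i.e. γ^4 - 660γ^2 + 63504 = 0. So γ is a root of x^4 - 660x^2 + 63504. This polynomial is irreducible over Q: it has no rational root (each ±√39 ± √291 is irrational), and any factorization into two quadratics over Q would force √(11349) ∈ Q (pairing opposite roots) or √39, √291 ∈ Q (other pairings), all impossible. Hence [Q(γ):Q] = 4 = [Q(√39, √291):Q], so Q(γ) = Q(√39, √291).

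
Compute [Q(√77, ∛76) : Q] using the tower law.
[Q(√77, ∛76) : Q] = 6

Let L = Q(√77, ∛76). Since Q(√77) ⊂ L and [Q(√77):Q] = 2, the tower law gives 2 | [L:Q]. Likewise Q(∛76) ⊂ L with [Q(∛76):Q] = 3 (because 76 is not a perfect cube), so 3 | [L:Q]. As gcd(2,3) = 1, [L:Q] is divisible by 6. Conversely L is generated over Q by √77 and ∛76, so [L:Q] ≤ 2·3 = 6. Therefore [Q(√77, ∛76) : Q] = 6.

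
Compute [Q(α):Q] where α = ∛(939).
[Q(α):Q] = 3

The minimal polynomial of α is x^3 - 939, irreducible over Q since 939 is not a perfect cube (so x^3 - 939 has no rational root). Hence [Q(α):Q] = deg(m_α) = 3.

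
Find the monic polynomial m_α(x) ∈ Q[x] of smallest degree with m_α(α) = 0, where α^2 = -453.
m_α(x) = x^2 + 453

α satisfies α^2 + 453 = 0, so x^2 + 453 annihilates α. Since d = -453 is squarefree and ≠ 1, it is not a perfect square in Q, so x^2 + 453 has no rational root and is therefore irreducible over Q (a degree-2 polynomial over a field is irreducible iff it has no root). Hence m_α(x) = x^2 + 453.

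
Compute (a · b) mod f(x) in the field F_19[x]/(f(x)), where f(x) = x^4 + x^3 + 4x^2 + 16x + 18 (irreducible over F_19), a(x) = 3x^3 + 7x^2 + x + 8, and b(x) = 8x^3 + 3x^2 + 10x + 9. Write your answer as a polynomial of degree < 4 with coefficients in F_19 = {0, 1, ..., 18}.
a · b ≡ 17x^3 + 5x^2 + 10x + 13 (mod f(x))

Multiply in F_19[x]: a(x)·b(x) = (3x^3 + 7x^2 + x + 8)·(8x^3 + 3x^2 + 10x + 9) = 5x^6 + 8x^5 + 2x^4 + 12x^3 + 2x^2 + 13x + 15. This has degree ≥ 4, so divide by f(x) over F_19: 5x^6 + 8x^5 + 2x^4 + 12x^3 + 2x^2 + 13x + 15 = (5x^2 + 3x + 17)·(x^4 + x^3 + 4x^2 + 16x + 18) + (17x^3 + 5x^2 + 10x + 13). Hence a·b ≡ 17x^3 + 5x^2 + 10x + 13 (mod f). (F_19[x]/(f) is a field with 19^4 = 130321 elements since f is irreducible of degree 4.)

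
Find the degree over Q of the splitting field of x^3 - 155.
[K : Q] = 6

The roots of x^3 - 155 are ∛155, ω∛155, ω^2∛155 where ω = e^(2πi/3) is a primitive cube root of unity, so K = Q(∛155, ω). Now [Q(∛155):Q] = 3 (since 155 is not a perfect cube, x^3 - 155 is irreducible) and [Q(ω):Q] = 2. Both 2 and 3 divide [K:Q], and [K:Q] ≤ 3·2 = 6, so [K:Q] = 6. (Equivalently: Q(∛155) ⊂ R but ω ∉ R, so [K : Q(∛155)] = 2.)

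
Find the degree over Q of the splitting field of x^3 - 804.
[K : Q] = 6

The roots of x^3 - 804 are ∛804, ω∛804, ω^2∛804 where ω = e^(2πi/3) is a primitive cube root of unity, so K = Q(∛804, ω). Now [Q(∛804):Q] = 3 (since 804 is not a perfect cube, x^3 - 804 is irreducible) and [Q(ω):Q] = 2. Both 2 and 3 divide [K:Q], and [K:Q] ≤ 3·2 = 6, so [K:Q] = 6. (Equivalently: Q(∛804) ⊂ R but ω ∉ R, so [K : Q(∛804)] = 2.)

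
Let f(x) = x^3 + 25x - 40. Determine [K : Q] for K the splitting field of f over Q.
[K : Q] = 6

By the rational root test, any rational root of the monic integer polynomial f(x) = x^3 + 25x - 40 must be an integer dividing the constant term -40, i.e. one of ±{1, 2, 4, 5, 8, 10, 20, 40}. Evaluating: f(1) = -14, f(-1) = -66, f(2) = 18, f(-2) = -98, f(4) = 124, f(-4) = -204, f(5) = 210, f(-5) = -290, f(8) = 672, f(-8) = -752, f(10) = 1210, f(-10) = -1290, f(20) = 8460, f(-20) = -8540, f(40) = 64960, f(-40) = -65040; none is 0, so f has no rational root and is therefore irreducible over Q (a cubic with no linear factor over a field is irreducible). For an irreducible cubic, the Galois group is A_3 or S_3 according as the discriminant disc(f) = -4a^3 - 27b^2 = -4·(25)^3 - 27·(-40)^2 = -105700 is or is not a square in Q. Here disc(f) = -105700 is not a perfect square in Q, so the Galois group of f over Q is not contained in A_3 and must be all of S_3. The splitting field has degree |S_3| = 6 over Q, so [K : Q] = 6.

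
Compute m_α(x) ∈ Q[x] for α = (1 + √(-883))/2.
m_α(x) = x^2 - x + 221

From 2α - 1 = √(-883), squaring gives (2α - 1)^2 = -883, i.e. 4α^2 - 4α + 1 = -883, so α^2 - α + (1 + 883)/4 = 0. Since -883 ≡ 1 (mod 4), (1 + 883)/4 = 221 ∈ Z. The polynomial x^2 - x + 221 has discriminant 1 - 4·(221) = -883, which is not a perfect square in Q (d = -883 is squarefree and ≠ 1), so x^2 - x + 221 is irreducible over Q. It is the minimal polynomial of α.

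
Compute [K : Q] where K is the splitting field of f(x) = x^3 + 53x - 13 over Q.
[K : Q] = 6

By the rational root test, any rational root of the monic integer polynomial f(x) = x^3 + 53x - 13 must be an integer dividing the constant term -13, i.e. one of ±{1, 13}. Evaluating: f(1) = 41, f(-1) = -67, f(13) = 2873, f(-13) = -2899; none is 0, so f has no rational root and is therefore irreducible over Q (a cubic with no linear factor over a field is irreducible). For an irreducible cubic, the Galois group is A_3 or S_3 according as the discriminant disc(f) = -4a^3 - 27b^2 = -4·(53)^3 - 27·(-13)^2 = -600071 is or is not a square in Q. Here disc(f) = -600071 is not a perfect square in Q, so the Galois group of f over Q is not contained in A_3 and must be all of S_3. The splitting field has degree |S_3| = 6 over Q, so [K : Q] = 6.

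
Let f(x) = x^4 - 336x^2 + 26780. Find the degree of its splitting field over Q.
[K : Q] = 4

Solving the quadratic in x^2: x^2 = (336 ± √(336^2 - 4·26780))/2 = (336 ± √5776)/2 = (336 ± 76)/2, giving x^2 = 206 or x^2 = 130. So f(x) = (x^2 - 206)(x^2 - 130) and the roots of f are ±√206, ±√130. Hence the splitting field is K = Q(√206, √130). Since 206 and 130 are distinct squarefree integers > 1, their product 26780 is not a perfect square, so √130 ∉ Q(√206). By the tower law [K:Q] = [Q(√206,√130):Q(√206)] · [Q(√206):Q] = 2 · 2 = 4.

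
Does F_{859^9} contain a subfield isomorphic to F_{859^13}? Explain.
No: F_{859^13} is not a subfield of F_{859^9}

F_{p^m} embeds in F_{p^n} iff m | n. Here 13 ∤ 9 (since 9 = 0·13 + 9 with remainder 9 ≠ 0), so F_{859^13} is not a subfield of F_{859^9}. Equivalently: if it were, the tower law would give 13 = [F_{859^13}:F_859] dividing [F_{859^9}:F_859] = 9, contradiction.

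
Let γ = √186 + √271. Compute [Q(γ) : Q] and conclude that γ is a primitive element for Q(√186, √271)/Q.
[Q(γ) : Q] = 4 (equivalently, Q(γ) = Q(√186, √271))

Obviously Q(γ) ⊆ Q(√186, √271), and [Q(√186, √271):Q] = 4 (since 186, 271 are distinct squarefree integers > 1 with 50406 not a perfect square). To show equality we compute the minimal polynomial of γ. From γ = √186 + √271: γ^2 = 186 + 2√(50406) + 271 = 457 + 2√(50406), so γ^2 - 457 = 2√(50406); squaring, (γ^2 - 457)^2 = 4·50406, i.e. γ^4 - 914γ^2 + 208849 - 201624 = 0, i.e. γ^4 - 914γ^2 + 7225 = 0. So γ is a root of x^4 - 914x^2 + 7225. This polynomial is irreducible over Q: it has no rational root (each ±√186 ± √271 is irrational), and any factorization into two quadratics over Q would force √(50406) ∈ Q (pairing opposite roots) or √186, √271 ∈ Q (other pairings), all impossible. Hence [Q(γ):Q] = 4 = [Q(√186, √271):Q], so Q(γ) = Q(√186, √271).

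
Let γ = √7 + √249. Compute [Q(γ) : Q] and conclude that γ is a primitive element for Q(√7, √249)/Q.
[Q(γ) : Q] = 4 (equivalently, Q(γ) = Q(√7, √249))

Obviously Q(γ) ⊆ Q(√7, √249), and [Q(√7, √249):Q] = 4 (since 7, 249 are distinct squarefree integers > 1 with 1743 not a perfect square). To show equality we compute the minimal polynomial of γ. From γ = √7 + √249: γ^2 = 7 + 2√(1743) + 249 = 256 + 2√(1743), so γ^2 - 256 = 2√(1743); squaring, (γ^2 - 256)^2 = 4·1743, i.e. γ^4 - 512γ^2 + 65536 - 6972 = 0, i.e. γ^4 - 512γ^2 + 58564 = 0. So γ is a root of x^4 - 512x^2 + 58564. This polynomial is irreducible over Q: it has no rational root (each ±√7 ± √249 is irrational), and any factorization into two quadratics over Q would force √(1743) ∈ Q (pairing opposite roots) or √7, √249 ∈ Q (other pairings), all impossible. Hence [Q(γ):Q] = 4 = [Q(√7, √249):Q], so Q(γ) = Q(√7, √249).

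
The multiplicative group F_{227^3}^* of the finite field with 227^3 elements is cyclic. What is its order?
|F_{227^3}^*| = 11697082

F_{227^3} has 227^3 = 11697083 elements; its multiplicative group consists of all nonzero elements, so |F_{227^3}^*| = 11697083 - 1 = 11697082. (It is cyclic since any finite subgroup of the multiplicative group of a field is cyclic.)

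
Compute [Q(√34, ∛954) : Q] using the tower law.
[Q(√34, ∛954) : Q] = 6

Let L = Q(√34, ∛954). Since Q(√34) ⊂ L and [Q(√34):Q] = 2, the tower law gives 2 | [L:Q]. Likewise Q(∛954) ⊂ L with [Q(∛954):Q] = 3 (because 954 is not a perfect cube), so 3 | [L:Q]. As gcd(2,3) = 1, [L:Q] is divisible by 6. Conversely L is generated over Q by √34 and ∛954, so [L:Q] ≤ 2·3 = 6. Therefore [Q(√34, ∛954) : Q] = 6.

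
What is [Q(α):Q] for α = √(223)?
[Q(α):Q] = 2

[Q(α):Q] equals the degree of the minimal polynomial of α. Here α^2 = 223 and x^2 - 223 is irreducible (d = 223 is squarefree, ≠ 1, hence not a square), so deg(m_α) = 2. Thus [Q(α):Q] = 2.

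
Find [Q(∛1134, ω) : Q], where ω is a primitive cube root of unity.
[Q(∛1134, ω) : Q] = 6

[Q(∛1134):Q] = 3 (min poly x^3 - 1134, irreducible since 1134 is not a perfect cube). [Q(ω):Q] = 2 (min poly x^2 + x + 1). Since Q(∛1134) ⊂ R and ω ∉ R, we have ω ∉ Q(∛1134), so x^2 + x + 1 remains irreducible over Q(∛1134) and [Q(∛1134, ω) : Q(∛1134)] = 2. By the tower law, [Q(∛1134, ω) : Q] = 3 · 2 = 6. (In fact Q(∛1134, ω) is the splitting field of x^3 - 1134 over Q.)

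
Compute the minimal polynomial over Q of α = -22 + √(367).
m_α(x) = x^2 + 44x + 117

From α + 22 = √(367), squaring gives (α + 22)^2 = 367, i.e. α^2 + 44α + 484 = 367, so α^2 + 44α + 117 = 0. The discriminant of x^2 + 44x + 117 is (44)^2 - 4·(117) = 1936 - 468 = 1468, and 4·(367) is not a perfect square in Q since 367 is squarefree and ≠ 1. Hence x^2 + 44x + 117 is irreducible over Q and is the minimal polynomial of α.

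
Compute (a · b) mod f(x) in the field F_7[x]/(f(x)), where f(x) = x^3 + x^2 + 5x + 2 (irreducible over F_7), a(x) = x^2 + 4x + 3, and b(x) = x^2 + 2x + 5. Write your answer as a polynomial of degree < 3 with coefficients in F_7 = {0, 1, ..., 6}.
a · b ≡ 6x^2 + 6x + 5 (mod f(x))

Multiply in F_7[x]: a(x)·b(x) = (x^2 + 4x + 3)·(x^2 + 2x + 5) = x^4 + 6x^3 + 2x^2 + 5x + 1. This has degree ≥ 3, so divide by f(x) over F_7: x^4 + 6x^3 + 2x^2 + 5x + 1 = (x + 5)·(x^3 + x^2 + 5x + 2) + (6x^2 + 6x + 5). Hence a·b ≡ 6x^2 + 6x + 5 (mod f). (F_7[x]/(f) is a field with 7^3 = 343 elements since f is irreducible of degree 3.)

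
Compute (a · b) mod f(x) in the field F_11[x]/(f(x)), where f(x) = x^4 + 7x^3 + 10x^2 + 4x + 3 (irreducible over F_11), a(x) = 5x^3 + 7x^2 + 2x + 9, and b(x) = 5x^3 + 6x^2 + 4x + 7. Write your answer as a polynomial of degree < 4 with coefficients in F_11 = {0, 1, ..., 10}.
a · b ≡ x^3 + x^2 + 3x + 3 (mod f(x))

Multiply in F_11[x]: a(x)·b(x) = (5x^3 + 7x^2 + 2x + 9)·(5x^3 + 6x^2 + 4x + 7) = 3x^6 + 10x^5 + 6x^4 + 10x^3 + x^2 + 6x + 8. This has degree ≥ 4, so divide by f(x) over F_11: 3x^6 + 10x^5 + 6x^4 + 10x^3 + x^2 + 6x + 8 = (3x^2 + 9)·(x^4 + 7x^3 + 10x^2 + 4x + 3) + (x^3 + x^2 + 3x + 3). Hence a·b ≡ x^3 + x^2 + 3x + 3 (mod f). (F_11[x]/(f) is a field with 11^4 = 14641 elements since f is irreducible of degree 4.)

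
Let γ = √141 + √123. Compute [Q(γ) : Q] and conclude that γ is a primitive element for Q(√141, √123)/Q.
[Q(γ) : Q] = 4 (equivalently, Q(γ) = Q(√141, √123))

Obviously Q(γ) ⊆ Q(√141, √123), and [Q(√141, √123):Q] = 4 (since 141, 123 are distinct squarefree integers > 1 with 17343 not a perfect square). To show equality we compute the minimal polynomial of γ. From γ = √141 + √123: γ^2 = 141 + 2√(17343) + 123 = 264 + 2√(17343), so γ^2 - 264 = 2√(17343); squaring, (γ^2 - 264)^2 = 4·17343, i.e. γ^4 - 528γ^2 + 69696 - 69372 = 0, i.e. γ^4 - 528γ^2 + 324 = 0. So γ is a root of x^4 - 528x^2 + 324. This polynomial is irreducible over Q: it has no rational root (each ±√141 ± √123 is irrational), and any factorization into two quadratics over Q would force √(17343) ∈ Q (pairing opposite roots) or √141, √123 ∈ Q (other pairings), all impossible. Hence [Q(γ):Q] = 4 = [Q(√141, √123):Q], so Q(γ) = Q(√141, √123).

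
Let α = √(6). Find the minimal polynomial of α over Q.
m_α(x) = x^2 - 6

α satisfies α^2 - 6 = 0, so x^2 - 6 annihilates α. Since d = 6 is squarefree and ≠ 1, it is not a perfect square in Q, so x^2 - 6 has no rational root and is therefore irreducible over Q (a degree-2 polynomial over a field is irreducible iff it has no root). Hence m_α(x) = x^2 - 6.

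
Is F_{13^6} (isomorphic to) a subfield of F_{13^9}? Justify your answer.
No: F_{13^6} is not a subfield of F_{13^9}

F_{p^m} embeds in F_{p^n} iff m | n. Here 6 ∤ 9 (since 9 = 1·6 + 3 with remainder 3 ≠ 0), so F_{13^6} is not a subfield of F_{13^9}. Equivalently: if it were, the tower law would give 6 = [F_{13^6}:F_13] dividing [F_{13^9}:F_13] = 9, contradiction.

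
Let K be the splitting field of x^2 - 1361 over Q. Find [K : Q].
[K : Q] = 2

f(x) = x^2 - 1361 factors as (x - √1361)(x + √1361). The splitting field is K = Q(√1361). Since 1361 is squarefree and > 1, it is not a perfect square, so x^2 - 1361 is irreducible over Q and [Q(√1361) : Q] = 2. Hence [K : Q] = 2.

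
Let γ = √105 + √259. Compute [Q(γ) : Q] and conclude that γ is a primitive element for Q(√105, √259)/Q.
[Q(γ) : Q] = 4 (equivalently, Q(γ) = Q(√105, √259))

Obviously Q(γ) ⊆ Q(√105, √259), and [Q(√105, √259):Q] = 4 (since 105, 259 are distinct squarefree integers > 1 with 27195 not a perfect square). To show equality we compute the minimal polynomial of γ. From γ = √105 + √259: γ^2 = 105 + 2√(27195) + 259 = 364 + 2√(27195), so γ^2 - 364 = 2√(27195); squaring, (γ^2 - 364)^2 = 4·27195, i.e. γ^4 - 728γ^2 + 132496 - 108780 = 0, i.e. γ^4 - 728γ^2 + 23716 = 0. So γ is a root of x^4 - 728x^2 + 23716. This polynomial is irreducible over Q: it has no rational root (each ±√105 ± √259 is irrational), and any factorization into two quadratics over Q would force √(27195) ∈ Q (pairing opposite roots) or √105, √259 ∈ Q (other pairings), all impossible. Hence [Q(γ):Q] = 4 = [Q(√105, √259):Q], so Q(γ) = Q(√105, √259).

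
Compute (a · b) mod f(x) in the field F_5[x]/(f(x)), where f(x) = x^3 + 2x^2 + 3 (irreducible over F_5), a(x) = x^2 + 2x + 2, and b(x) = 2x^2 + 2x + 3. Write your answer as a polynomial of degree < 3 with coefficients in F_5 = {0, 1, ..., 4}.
a · b ≡ 2x^2 + 4x (mod f(x))

Multiply in F_5[x]: a(x)·b(x) = (x^2 + 2x + 2)·(2x^2 + 2x + 3) = 2x^4 + x^3 + x^2 + 1. This has degree ≥ 3, so divide by f(x) over F_5: 2x^4 + x^3 + x^2 + 1 = (2x + 2)·(x^3 + 2x^2 + 3) + (2x^2 + 4x). Hence a·b ≡ 2x^2 + 4x (mod f). (F_5[x]/(f) is a field with 5^3 = 125 elements since f is irreducible of degree 3.)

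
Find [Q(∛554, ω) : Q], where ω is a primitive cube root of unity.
[Q(∛554, ω) : Q] = 6

[Q(∛554):Q] = 3 (min poly x^3 - 554, irreducible since 554 is not a perfect cube). [Q(ω):Q] = 2 (min poly x^2 + x + 1). Since Q(∛554) ⊂ R and ω ∉ R, we have ω ∉ Q(∛554), so x^2 + x + 1 remains irreducible over Q(∛554) and [Q(∛554, ω) : Q(∛554)] = 2. By the tower law, [Q(∛554, ω) : Q] = 3 · 2 = 6. (In fact Q(∛554, ω) is the splitting field of x^3 - 554 over Q.)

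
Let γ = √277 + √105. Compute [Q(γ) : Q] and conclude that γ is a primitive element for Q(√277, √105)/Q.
[Q(γ) : Q] = 4 (equivalently, Q(γ) = Q(√277, √105))

Obviously Q(γ) ⊆ Q(√277, √105), and [Q(√277, √105):Q] = 4 (since 277, 105 are distinct squarefree integers > 1 with 29085 not a perfect square). To show equality we compute the minimal polynomial of γ. From γ = √277 + √105: γ^2 = 277 + 2√(29085) + 105 = 382 + 2√(29085), so γ^2 - 382 = 2√(29085); squaring, (γ^2 - 382)^2 = 4·29085, i.e. γ^4 - 764γ^2 + 145924 - 116340 = 0, i.e. γ^4 - 764γ^2 + 29584 = 0. So γ is a root of x^4 - 764x^2 + 29584. This polynomial is irreducible over Q: it has no rational root (each ±√277 ± √105 is irrational), and any factorization into two quadratics over Q would force √(29085) ∈ Q (pairing opposite roots) or √277, √105 ∈ Q (other pairings), all impossible. Hence [Q(γ):Q] = 4 = [Q(√277, √105):Q], so Q(γ) = Q(√277, √105).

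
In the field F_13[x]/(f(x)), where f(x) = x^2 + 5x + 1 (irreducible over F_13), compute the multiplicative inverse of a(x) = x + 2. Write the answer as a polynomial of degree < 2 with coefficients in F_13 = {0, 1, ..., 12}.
a(x)^(-1) ≡ 8x + 11 (mod f(x))

Since f is irreducible over F_13, F_13[x]/(f) is a field and a(x) ≠ 0 has an inverse. Apply the extended Euclidean algorithm to f(x) and a(x) in F_13[x]: f(x) = (x + 3)·a(x) + (8). The last nonzero remainder is the constant 8 = gcd(f, a) in F_13. Back-substituting through the division chain expresses 8 = s(x)·a(x) + t(x)·f(x) with s(x) ≡ 12x + 10 (mod f), so (12x + 10)·a(x) ≡ 8 (mod f). Multiplying by 8^(-1) ≡ 5 in F_13 gives a(x)^(-1) ≡ 5·(12x + 10) ≡ 8x + 11 (mod f). Check: (x + 2)·(8x + 11) = 8x^2 + x + 9 ≡ 1 (mod x^2 + 5x + 1).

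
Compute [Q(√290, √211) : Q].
[Q(√290, √211) : Q] = 4

[Q(√290):Q] = 2 (min poly x^2 - 290, irreducible since 290 is squarefree > 1). For the top step, suppose √211 ∈ Q(√290), say √211 = c + d√290 with c, d ∈ Q. Squaring: 211 = c^2 + 290d^2 + 2cd√290. Since √290 ∉ Q this forces 2cd = 0. If d = 0 then √211 = c ∈ Q, contradicting 211 squarefree > 1. If c = 0 then 211 = 290d^2, so 290·211 = (290d)^2 is a perfect square in Q — but 290·211 = 61190 is not a perfect square (since 290 and 211 are distinct squarefree integers). Contradiction. Hence √211 ∉ Q(√290), so x^2 - 211 stays irreducible over Q(√290) and [Q(√290, √211) : Q(√290)] = 2. By the tower law, [Q(√290, √211) : Q] = 2 · 2 = 4.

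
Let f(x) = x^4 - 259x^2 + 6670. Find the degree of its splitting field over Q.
[K : Q] = 4

Solving the quadratic in x^2: x^2 = (259 ± √(259^2 - 4·6670))/2 = (259 ± √40401)/2 = (259 ± 201)/2, giving x^2 = 29 or x^2 = 230. So f(x) = (x^2 - 29)(x^2 - 230) and the roots of f are ±√29, ±√230. Hence the splitting field is K = Q(√29, √230). Since 29 and 230 are distinct squarefree integers > 1, their product 6670 is not a perfect square, so √230 ∉ Q(√29). By the tower law [K:Q] = [Q(√29,√230):Q(√29)] · [Q(√29):Q] = 2 · 2 = 4.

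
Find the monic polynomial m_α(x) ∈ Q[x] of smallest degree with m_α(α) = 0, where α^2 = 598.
m_α(x) = x^2 - 598

α satisfies α^2 - 598 = 0, so x^2 - 598 annihilates α. Since d = 598 is squarefree and ≠ 1, it is not a perfect square in Q, so x^2 - 598 has no rational root and is therefore irreducible over Q (a degree-2 polynomial over a field is irreducible iff it has no root). Hence m_α(x) = x^2 - 598.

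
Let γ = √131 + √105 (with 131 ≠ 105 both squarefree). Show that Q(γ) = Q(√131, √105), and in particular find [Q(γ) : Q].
[Q(γ) : Q] = 4 (equivalently, Q(γ) = Q(√131, √105))

Obviously Q(γ) ⊆ Q(√131, √105), and [Q(√131, √105):Q] = 4 (since 131, 105 are distinct squarefree integers > 1 with 13755 not a perfect square). To show equality we compute the minimal polynomial of γ. From γ = √131 + √105: γ^2 = 131 + 2√(13755) + 105 = 236 + 2√(13755), so γ^2 - 236 = 2√(13755); squaring, (γ^2 - 236)^2 = 4·13755, i.e. γ^4 - 472γ^2 + 55696 - 55020 = 0, i.e. γ^4 - 472γ^2 + 676 = 0. So γ is a root of x^4 - 472x^2 + 676. This polynomial is irreducible over Q: it has no rational root (each ±√131 ± √105 is irrational), and any factorization into two quadratics over Q would force √(13755) ∈ Q (pairing opposite roots) or √131, √105 ∈ Q (other pairings), all impossible. Hence [Q(γ):Q] = 4 = [Q(√131, √105):Q], so Q(γ) = Q(√131, √105).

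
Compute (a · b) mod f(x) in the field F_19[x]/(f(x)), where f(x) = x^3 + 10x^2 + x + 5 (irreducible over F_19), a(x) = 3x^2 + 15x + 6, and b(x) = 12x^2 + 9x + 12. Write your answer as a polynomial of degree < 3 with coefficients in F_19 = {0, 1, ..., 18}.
a · b ≡ 8x^2 + 17x + 1 (mod f(x))

Multiply in F_19[x]: a(x)·b(x) = (3x^2 + 15x + 6)·(12x^2 + 9x + 12) = 17x^4 + 17x^3 + 15x^2 + 6x + 15. This has degree ≥ 3, so divide by f(x) over F_19: 17x^4 + 17x^3 + 15x^2 + 6x + 15 = (17x + 18)·(x^3 + 10x^2 + x + 5) + (8x^2 + 17x + 1). Hence a·b ≡ 8x^2 + 17x + 1 (mod f). (F_19[x]/(f) is a field with 19^3 = 6859 elements since f is irreducible of degree 3.)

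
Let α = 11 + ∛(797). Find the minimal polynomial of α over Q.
m_α(x) = x^3 - 33x^2 + 363x - 2128

Set β = α - 11 = ∛(797), so β^3 = 797. Then (α - 11)^3 - 797 = 0, i.e. α is a root of g(x) = (x - 11)^3 - 797 = x^3 - 33x^2 + 363x - 2128. Since g(x) = h(x - 11) where h(x) = x^3 - 797, and h is irreducible over Q (because 797 is not a perfect cube, so h has no rational root, and a monic cubic with no rational root is irreducible), g is also irreducible (irreducibility is preserved under the substitution x → x - 11). Hence m_α(x) = x^3 - 33x^2 + 363x - 2128.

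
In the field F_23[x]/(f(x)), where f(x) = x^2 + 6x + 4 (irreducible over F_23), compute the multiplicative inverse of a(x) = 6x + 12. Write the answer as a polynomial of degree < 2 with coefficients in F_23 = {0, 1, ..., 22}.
a(x)^(-1) ≡ x + 4 (mod f(x))

Since f is irreducible over F_23, F_23[x]/(f) is a field and a(x) ≠ 0 has an inverse. Apply the extended Euclidean algorithm to f(x) and a(x) in F_23[x]: f(x) = (4x + 16)·a(x) + (19). The last nonzero remainder is the constant 19 = gcd(f, a) in F_23. Back-substituting through the division chain expresses 19 = s(x)·a(x) + t(x)·f(x) with s(x) ≡ 19x + 7 (mod f), so (19x + 7)·a(x) ≡ 19 (mod f). Multiplying by 19^(-1) ≡ 17 in F_23 gives a(x)^(-1) ≡ 17·(19x + 7) ≡ x + 4 (mod f). Check: (6x + 12)·(x + 4) = 6x^2 + 13x + 2 ≡ 1 (mod x^2 + 6x + 4).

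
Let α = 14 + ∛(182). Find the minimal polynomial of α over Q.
m_α(x) = x^3 - 42x^2 + 588x - 2926

Set β = α - 14 = ∛(182), so β^3 = 182. Then (α - 14)^3 - 182 = 0, i.e. α is a root of g(x) = (x - 14)^3 - 182 = x^3 - 42x^2 + 588x - 2926. Since g(x) = h(x - 14) where h(x) = x^3 - 182, and h is irreducible over Q (because 182 is not a perfect cube, so h has no rational root, and a monic cubic with no rational root is irreducible), g is also irreducible (irreducibility is preserved under the substitution x → x - 14). Hence m_α(x) = x^3 - 42x^2 + 588x - 2926.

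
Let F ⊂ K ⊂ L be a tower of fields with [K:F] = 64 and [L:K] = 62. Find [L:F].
[L:F] = 3968

The tower law says that for any tower of field extensions F ⊂ K ⊂ L with finite degrees, [L:F] = [L:K] · [K:F]. Here this gives [L:F] = 62 · 64 = 3968.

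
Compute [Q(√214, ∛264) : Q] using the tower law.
[Q(√214, ∛264) : Q] = 6

Let L = Q(√214, ∛264). Since Q(√214) ⊂ L and [Q(√214):Q] = 2, the tower law gives 2 | [L:Q]. Likewise Q(∛264) ⊂ L with [Q(∛264):Q] = 3 (because 264 is not a perfect cube), so 3 | [L:Q]. As gcd(2,3) = 1, [L:Q] is divisible by 6. Conversely L is generated over Q by √214 and ∛264, so [L:Q] ≤ 2·3 = 6. Therefore [Q(√214, ∛264) : Q] = 6.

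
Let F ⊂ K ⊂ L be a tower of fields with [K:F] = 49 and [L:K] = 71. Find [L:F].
[L:F] = 3479

The tower law says that for any tower of field extensions F ⊂ K ⊂ L with finite degrees, [L:F] = [L:K] · [K:F]. Here this gives [L:F] = 71 · 49 = 3479.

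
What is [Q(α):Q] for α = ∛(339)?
[Q(α):Q] = 3

The minimal polynomial of α is x^3 - 339, irreducible over Q since 339 is not a perfect cube (so x^3 - 339 has no rational root). Hence [Q(α):Q] = deg(m_α) = 3.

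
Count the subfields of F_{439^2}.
F_{439^2} has 2 subfields

The subfields of F_{p^n} are exactly the fields F_{p^d} for d | n (each is the fixed field of the unique index-d subgroup of Gal(F_{p^n}/F_p) ≅ Z/nZ). The divisors of n = 2 are {1, 2}, giving 2 subfields: F_{439^1}, F_{439^2}.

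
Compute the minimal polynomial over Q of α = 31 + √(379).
m_α(x) = x^2 - 62x + 582

From α - 31 = √(379), squaring gives (α - 31)^2 = 379, i.e. α^2 - 62α + 961 = 379, so α^2 - 62α + 582 = 0. The discriminant of x^2 - 62x + 582 is (-62)^2 - 4·(582) = 3844 - 2328 = 1516, and 4·(379) is not a perfect square in Q since 379 is squarefree and ≠ 1. Hence x^2 - 62x + 582 is irreducible over Q and is the minimal polynomial of α.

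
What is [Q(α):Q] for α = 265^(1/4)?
[Q(α):Q] = 4

α is a root of x^4 - 265. By Eisenstein's criterion at the prime p = 5 (which divides the constant term 265 but p^2 = 25 does not, since 265 is squarefree), x^4 - 265 is irreducible over Q. Hence [Q(α):Q] = 4.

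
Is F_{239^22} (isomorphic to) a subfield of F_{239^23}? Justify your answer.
No: F_{239^22} is not a subfield of F_{239^23}

F_{p^m} embeds in F_{p^n} iff m | n. Here 22 ∤ 23 (since 23 = 1·22 + 1 with remainder 1 ≠ 0), so F_{239^22} is not a subfield of F_{239^23}. Equivalently: if it were, the tower law would give 22 = [F_{239^22}:F_239] dividing [F_{239^23}:F_239] = 23, contradiction.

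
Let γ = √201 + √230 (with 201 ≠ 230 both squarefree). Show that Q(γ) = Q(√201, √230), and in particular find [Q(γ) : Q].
[Q(γ) : Q] = 4 (equivalently, Q(γ) = Q(√201, √230))

Obviously Q(γ) ⊆ Q(√201, √230), and [Q(√201, √230):Q] = 4 (since 201, 230 are distinct squarefree integers > 1 with 46230 not a perfect square). To show equality we compute the minimal polynomial of γ. From γ = √201 + √230: γ^2 = 201 + 2√(46230) + 230 = 431 + 2√(46230), so γ^2 - 431 = 2√(46230); squaring, (γ^2 - 431)^2 = 4·46230, i.e. γ^4 - 862γ^2 + 185761 - 184920 = 0, i.e. γ^4 - 862γ^2 + 841 = 0. So γ is a root of x^4 - 862x^2 + 841. This polynomial is irreducible over Q: it has no rational root (each ±√201 ± √230 is irrational), and any factorization into two quadratics over Q would force √(46230) ∈ Q (pairing opposite roots) or √201, √230 ∈ Q (other pairings), all impossible. Hence [Q(γ):Q] = 4 = [Q(√201, √230):Q], so Q(γ) = Q(√201, √230).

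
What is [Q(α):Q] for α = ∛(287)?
[Q(α):Q] = 3

The minimal polynomial of α is x^3 - 287, irreducible over Q since 287 is not a perfect cube (so x^3 - 287 has no rational root). Hence [Q(α):Q] = deg(m_α) = 3.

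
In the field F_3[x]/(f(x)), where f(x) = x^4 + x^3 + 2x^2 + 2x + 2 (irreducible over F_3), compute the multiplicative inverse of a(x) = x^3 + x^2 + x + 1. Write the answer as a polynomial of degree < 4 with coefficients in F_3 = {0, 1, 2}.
a(x)^(-1) ≡ x^3 + 2x^2 + 2 (mod f(x))

Since f is irreducible over F_3, F_3[x]/(f) is a field and a(x) ≠ 0 has an inverse. Apply the extended Euclidean algorithm to f(x) and a(x) in F_3[x]: f(x) = (x)·a(x) + (x^2 + x + 2);  a(x) = (x)·(x^2 + x + 2) + (2x + 1);  (x^2 + x + 2) = (2x + 1)·(2x + 1) + (1). The last nonzero remainder is the constant 1 = gcd(f, a) in F_3. Back-substituting through the division chain expresses 1 = s(x)·a(x) + t(x)·f(x) with s(x) ≡ x^3 + 2x^2 + 2 (mod f), so a(x)^(-1) ≡ s(x) = x^3 + 2x^2 + 2 (mod f). Check: (x^3 + x^2 + x + 1)·(x^3 + 2x^2 + 2) = x^6 + 2x^3 + x^2 + 2x + 2 ≡ 1 (mod x^4 + x^3 + 2x^2 + 2x + 2).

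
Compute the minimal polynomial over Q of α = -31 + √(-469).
m_α(x) = x^2 + 62x + 1430

From α + 31 = √(-469), squaring gives (α + 31)^2 = -469, i.e. α^2 + 62α + 961 = -469, so α^2 + 62α + 1430 = 0. The discriminant of x^2 + 62x + 1430 is (62)^2 - 4·(1430) = 3844 - 5720 = -1876, and 4·(-469) is not a perfect square in Q since -469 is squarefree and ≠ 1. Hence x^2 + 62x + 1430 is irreducible over Q and is the minimal polynomial of α.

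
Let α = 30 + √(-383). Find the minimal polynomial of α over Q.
m_α(x) = x^2 - 60x + 1283

From α - 30 = √(-383), squaring gives (α - 30)^2 = -383, i.e. α^2 - 60α + 900 = -383, so α^2 - 60α + 1283 = 0. The discriminant of x^2 - 60x + 1283 is (-60)^2 - 4·(1283) = 3600 - 5132 = -1532, and 4·(-383) is not a perfect square in Q since -383 is squarefree and ≠ 1. Hence x^2 - 60x + 1283 is irreducible over Q and is the minimal polynomial of α.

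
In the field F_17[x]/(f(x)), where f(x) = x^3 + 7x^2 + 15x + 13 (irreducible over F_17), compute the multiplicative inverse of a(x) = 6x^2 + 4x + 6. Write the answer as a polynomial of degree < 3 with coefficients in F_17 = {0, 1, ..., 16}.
a(x)^(-1) ≡ 16x^2 + 13x + 5 (mod f(x))

Since f is irreducible over F_17, F_17[x]/(f) is a field and a(x) ≠ 0 has an inverse. Apply the extended Euclidean algorithm to f(x) and a(x) in F_17[x]: f(x) = (3x + 2)·a(x) + (6x + 1);  a(x) = (x + 9)·(6x + 1) + (14). The last nonzero remainder is the constant 14 = gcd(f, a) in F_17. Back-substituting through the division chain expresses 14 = s(x)·a(x) + t(x)·f(x) with s(x) ≡ 3x^2 + 12x + 2 (mod f), so (3x^2 + 12x + 2)·a(x) ≡ 14 (mod f). Multiplying by 14^(-1) ≡ 11 in F_17 gives a(x)^(-1) ≡ 11·(3x^2 + 12x + 2) ≡ 16x^2 + 13x + 5 (mod f). Check: (6x^2 + 4x + 6)·(16x^2 + 13x + 5) = 11x^4 + 6x^3 + 8x^2 + 13x + 13 ≡ 1 (mod x^3 + 7x^2 + 15x + 13).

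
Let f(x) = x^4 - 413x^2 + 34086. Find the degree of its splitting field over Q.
[K : Q] = 4

Solving the quadratic in x^2: x^2 = (413 ± √(413^2 - 4·34086))/2 = (413 ± √34225)/2 = (413 ± 185)/2, giving x^2 = 114 or x^2 = 299. So f(x) = (x^2 - 114)(x^2 - 299) and the roots of f are ±√114, ±√299. Hence the splitting field is K = Q(√114, √299). Since 114 and 299 are distinct squarefree integers > 1, their product 34086 is not a perfect square, so √299 ∉ Q(√114). By the tower law [K:Q] = [Q(√114,√299):Q(√114)] · [Q(√114):Q] = 2 · 2 = 4.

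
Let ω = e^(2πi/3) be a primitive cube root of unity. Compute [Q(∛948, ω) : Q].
[Q(∛948, ω) : Q] = 6

[Q(∛948):Q] = 3 (min poly x^3 - 948, irreducible since 948 is not a perfect cube). [Q(ω):Q] = 2 (min poly x^2 + x + 1). Since Q(∛948) ⊂ R and ω ∉ R, we have ω ∉ Q(∛948), so x^2 + x + 1 remains irreducible over Q(∛948) and [Q(∛948, ω) : Q(∛948)] = 2. By the tower law, [Q(∛948, ω) : Q] = 3 · 2 = 6. (In fact Q(∛948, ω) is the splitting field of x^3 - 948 over Q.)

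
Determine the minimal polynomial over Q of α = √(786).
m_α(x) = x^2 - 786

α satisfies α^2 - 786 = 0, so x^2 - 786 annihilates α. Since d = 786 is squarefree and ≠ 1, it is not a perfect square in Q, so x^2 - 786 has no rational root and is therefore irreducible over Q (a degree-2 polynomial over a field is irreducible iff it has no root). Hence m_α(x) = x^2 - 786.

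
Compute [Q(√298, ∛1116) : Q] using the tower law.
[Q(√298, ∛1116) : Q] = 6

Let L = Q(√298, ∛1116). Since Q(√298) ⊂ L and [Q(√298):Q] = 2, the tower law gives 2 | [L:Q]. Likewise Q(∛1116) ⊂ L with [Q(∛1116):Q] = 3 (because 1116 is not a perfect cube), so 3 | [L:Q]. As gcd(2,3) = 1, [L:Q] is divisible by 6. Conversely L is generated over Q by √298 and ∛1116, so [L:Q] ≤ 2·3 = 6. Therefore [Q(√298, ∛1116) : Q] = 6.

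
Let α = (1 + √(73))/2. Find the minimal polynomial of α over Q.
m_α(x) = x^2 - x - 18

From 2α - 1 = √(73), squaring gives (2α - 1)^2 = 73, i.e. 4α^2 - 4α + 1 = 73, so α^2 - α + (1 - 73)/4 = 0. Since 73 ≡ 1 (mod 4), (1 - 73)/4 = -18 ∈ Z. The polynomial x^2 - x - 18 has discriminant 1 - 4·(-18) = 73, which is not a perfect square in Q (d = 73 is squarefree and ≠ 1), so x^2 - x - 18 is irreducible over Q. It is the minimal polynomial of α.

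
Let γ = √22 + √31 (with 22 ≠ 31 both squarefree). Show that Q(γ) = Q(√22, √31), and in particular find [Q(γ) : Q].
[Q(γ) : Q] = 4 (equivalently, Q(γ) = Q(√22, √31))

Obviously Q(γ) ⊆ Q(√22, √31), and [Q(√22, √31):Q] = 4 (since 22, 31 are distinct squarefree integers > 1 with 682 not a perfect square). To show equality we compute the minimal polynomial of γ. From γ = √22 + √31: γ^2 = 22 + 2√(682) + 31 = 53 + 2√(682), so γ^2 - 53 = 2√(682); squaring, (γ^2 - 53)^2 = 4·682, i.e. γ^4 - 106γ^2 + 2809 - 2728 = 0, i.e. γ^4 - 106γ^2 + 81 = 0. So γ is a root of x^4 - 106x^2 + 81. This polynomial is irreducible over Q: it has no rational root (each ±√22 ± √31 is irrational), and any factorization into two quadratics over Q would force √(682) ∈ Q (pairing opposite roots) or √22, √31 ∈ Q (other pairings), all impossible. Hence [Q(γ):Q] = 4 = [Q(√22, √31):Q], so Q(γ) = Q(√22, √31).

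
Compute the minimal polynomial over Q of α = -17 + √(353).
m_α(x) = x^2 + 34x - 64

From α + 17 = √(353), squaring gives (α + 17)^2 = 353, i.e. α^2 + 34α + 289 = 353, so α^2 + 34α - 64 = 0. The discriminant of x^2 + 34x - 64 is (34)^2 - 4·(-64) = 1156 + 256 = 1412, and 4·(353) is not a perfect square in Q since 353 is squarefree and ≠ 1. Hence x^2 + 34x - 64 is irreducible over Q and is the minimal polynomial of α.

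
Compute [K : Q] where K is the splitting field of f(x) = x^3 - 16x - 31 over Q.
[K : Q] = 6

By the rational root test, any rational root of the monic integer polynomial f(x) = x^3 - 16x - 31 must be an integer dividing the constant term -31, i.e. one of ±{1, 31}. Evaluating: f(1) = -46, f(-1) = -16, f(31) = 29264, f(-31) = -29326; none is 0, so f has no rational root and is therefore irreducible over Q (a cubic with no linear factor over a field is irreducible). For an irreducible cubic, the Galois group is A_3 or S_3 according as the discriminant disc(f) = -4a^3 - 27b^2 = -4·(-16)^3 - 27·(-31)^2 = -9563 is or is not a square in Q. Here disc(f) = -9563 is not a perfect square in Q, so the Galois group of f over Q is not contained in A_3 and must be all of S_3. The splitting field has degree |S_3| = 6 over Q, so [K : Q] = 6.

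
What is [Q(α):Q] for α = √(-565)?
[Q(α):Q] = 2

[Q(α):Q] equals the degree of the minimal polynomial of α. Here α^2 = -565 and x^2 + 565 is irreducible (d = -565 is squarefree, ≠ 1, hence not a square), so deg(m_α) = 2. Thus [Q(α):Q] = 2.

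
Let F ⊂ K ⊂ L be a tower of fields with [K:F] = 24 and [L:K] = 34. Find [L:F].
[L:F] = 816

The tower law says that for any tower of field extensions F ⊂ K ⊂ L with finite degrees, [L:F] = [L:K] · [K:F]. Here this gives [L:F] = 34 · 24 = 816.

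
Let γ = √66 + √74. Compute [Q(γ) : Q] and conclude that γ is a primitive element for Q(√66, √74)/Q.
[Q(γ) : Q] = 4 (equivalently, Q(γ) = Q(√66, √74))

Obviously Q(γ) ⊆ Q(√66, √74), and [Q(√66, √74):Q] = 4 (since 66, 74 are distinct squarefree integers > 1 with 4884 not a perfect square). To show equality we compute the minimal polynomial of γ. From γ = √66 + √74: γ^2 = 66 + 2√(4884) + 74 = 140 + 2√(4884), so γ^2 - 140 = 2√(4884); squaring, (γ^2 - 140)^2 = 4·4884, i.e. γ^4 - 280γ^2 + 19600 - 19536 = 0, i.e. γ^4 - 280γ^2 + 64 = 0. So γ is a root of x^4 - 280x^2 + 64. This polynomial is irreducible over Q: it has no rational root (each ±√66 ± √74 is irrational), and any factorization into two quadratics over Q would force √(4884) ∈ Q (pairing opposite roots) or √66, √74 ∈ Q (other pairings), all impossible. Hence [Q(γ):Q] = 4 = [Q(√66, √74):Q], so Q(γ) = Q(√66, √74).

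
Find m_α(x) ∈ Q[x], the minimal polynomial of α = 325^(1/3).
m_α(x) = x^3 - 325

α satisfies α^3 = 325, so x^3 - 325 annihilates α. By the rational root test, a rational root p/q (in lowest terms) of x^3 - 325 would satisfy p^3 = 325 q^3, forcing q = 1 and p^3 = 325; but 325 is not a perfect cube, contradiction. A monic cubic over Q with no rational root is irreducible (any nontrivial factorization would include a linear factor). Hence x^3 - 325 is the minimal polynomial of α, and in particular [Q(α):Q] = 3.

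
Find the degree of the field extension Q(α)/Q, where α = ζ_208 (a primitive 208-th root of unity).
[Q(α):Q] = 96

The minimal polynomial of ζ_208 over Q is the 208-th cyclotomic polynomial Φ_208(x), which is irreducible over Q and has degree φ(208) = 96. Hence [Q(α):Q] = φ(208) = 96.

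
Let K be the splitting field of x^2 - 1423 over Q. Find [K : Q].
[K : Q] = 2

f(x) = x^2 - 1423 factors as (x - √1423)(x + √1423). The splitting field is K = Q(√1423). Since 1423 is squarefree and > 1, it is not a perfect square, so x^2 - 1423 is irreducible over Q and [Q(√1423) : Q] = 2. Hence [K : Q] = 2.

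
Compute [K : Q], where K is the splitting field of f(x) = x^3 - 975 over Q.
[K : Q] = 6

The roots of x^3 - 975 are ∛975, ω∛975, ω^2∛975 where ω = e^(2πi/3) is a primitive cube root of unity, so K = Q(∛975, ω). Now [Q(∛975):Q] = 3 (since 975 is not a perfect cube, x^3 - 975 is irreducible) and [Q(ω):Q] = 2. Both 2 and 3 divide [K:Q], and [K:Q] ≤ 3·2 = 6, so [K:Q] = 6. (Equivalently: Q(∛975) ⊂ R but ω ∉ R, so [K : Q(∛975)] = 2.)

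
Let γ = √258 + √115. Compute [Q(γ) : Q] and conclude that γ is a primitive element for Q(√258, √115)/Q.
[Q(γ) : Q] = 4 (equivalently, Q(γ) = Q(√258, √115))

Obviously Q(γ) ⊆ Q(√258, √115), and [Q(√258, √115):Q] = 4 (since 258, 115 are distinct squarefree integers > 1 with 29670 not a perfect square). To show equality we compute the minimal polynomial of γ. From γ = √258 + √115: γ^2 = 258 + 2√(29670) + 115 = 373 + 2√(29670), so γ^2 - 373 = 2√(29670); squaring, (γ^2 - 373)^2 = 4·29670, i.e. γ^4 - 746γ^2 + 139129 - 118680 = 0, i.e. γ^4 - 746γ^2 + 20449 = 0. So γ is a root of x^4 - 746x^2 + 20449. This polynomial is irreducible over Q: it has no rational root (each ±√258 ± √115 is irrational), and any factorization into two quadratics over Q would force √(29670) ∈ Q (pairing opposite roots) or √258, √115 ∈ Q (other pairings), all impossible. Hence [Q(γ):Q] = 4 = [Q(√258, √115):Q], so Q(γ) = Q(√258, √115).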